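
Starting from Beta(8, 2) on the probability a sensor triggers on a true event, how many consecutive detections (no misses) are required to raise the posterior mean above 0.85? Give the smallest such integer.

After k detections and 0 misses the posterior is Beta(8+k, 2), with mean (8+k)/(8+2+k).
Set (8+k)/(10+k) > 0.85 and solve: k > (0.85·10 − 8)/(1 − 0.85) = 3.333.
The smallest integer exceeding 3.333 is 4, and checking k=4: (12)/(14) = 0.8571 > 0.85.

k = 4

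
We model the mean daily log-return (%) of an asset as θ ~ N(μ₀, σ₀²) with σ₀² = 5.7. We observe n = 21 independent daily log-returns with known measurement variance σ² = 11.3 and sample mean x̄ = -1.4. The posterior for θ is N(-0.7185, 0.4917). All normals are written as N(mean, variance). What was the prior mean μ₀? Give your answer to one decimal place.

μ₀ = 6.5

With known observation variance, the Normal–Normal posterior has precision τ_n = τ₀ + n/σ² and mean μ_n = (τ₀μ₀ + (n/σ²)x̄)/τ_n.
Here τ₀ = 1/5.7 = 0.175439 and τ_data = 21/11.3 = 1.858407, so τ_n = 2.033846.
Rearranging for μ₀: μ₀ = (μ_n·τ_n − τ_data·x̄)/τ₀ = (-0.7185·2.033846 − 1.858407·-1.4) / 0.175439 = 1.140451/0.175439 ≈ 6.5.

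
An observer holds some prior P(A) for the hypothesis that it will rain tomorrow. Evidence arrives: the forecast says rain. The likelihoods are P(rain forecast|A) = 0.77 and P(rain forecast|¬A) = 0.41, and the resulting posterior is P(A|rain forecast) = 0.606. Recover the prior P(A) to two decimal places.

P(A) = 0.45

Bayes' rule in odds form gives O(A|E) = O(A)·[P(E|A)/P(E|¬A)], hence O(A) = O(A|E)/LR.
Posterior odds = 0.606/(1−0.606) = 1.5381. LR = 0.77/0.41 = 1.8780.
Prior odds = 1.5381/1.8780 = 0.8190, so P(A) = 0.8190/(1+0.8190) ≈ 0.45.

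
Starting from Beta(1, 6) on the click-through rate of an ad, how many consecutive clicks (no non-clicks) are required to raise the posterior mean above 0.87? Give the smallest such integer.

k = 40

After k clicks and 0 non-clicks the posterior is Beta(1+k, 6), with mean (1+k)/(1+6+k).
Set (1+k)/(7+k) > 0.87 and solve: k > (0.87·7 − 1)/(1 − 0.87) = 39.154.
The smallest integer exceeding 39.154 is 40.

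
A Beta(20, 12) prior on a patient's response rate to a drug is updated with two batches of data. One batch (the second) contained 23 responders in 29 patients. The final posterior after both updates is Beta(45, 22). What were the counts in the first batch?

2 responders and 4 non-responders

Sequential conjugate updates are equivalent to a single update on the pooled data, so total successes = posterior α − prior α and total failures = posterior β − prior β.
Total across both batches: 45−20=25 responders, 22−12=10 non-responders.
Subtract the second batch: 25−23=2 responders and 10−6=4 non-responders.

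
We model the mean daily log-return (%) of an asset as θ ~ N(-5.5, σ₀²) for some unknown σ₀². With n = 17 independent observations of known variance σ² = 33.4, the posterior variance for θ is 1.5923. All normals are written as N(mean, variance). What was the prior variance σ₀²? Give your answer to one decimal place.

For the Normal–Normal model with known σ², precisions add: τ_n = τ₀ + n/σ².
So 1/σ₀² = 1/1.5923 − 17/33.4 = 0.628022 − 0.508982 = 0.119040.
Hence σ₀² = 1/0.119040 ≈ 8.4.

σ₀² = 8.4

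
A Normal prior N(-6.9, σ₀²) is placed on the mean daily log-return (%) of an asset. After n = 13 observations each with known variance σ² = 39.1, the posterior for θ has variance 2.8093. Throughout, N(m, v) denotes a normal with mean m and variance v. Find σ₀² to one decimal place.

Posterior precision equals prior precision plus data precision: 1/σ_n² = 1/σ₀² + n/σ².
So 1/σ₀² = 1/2.8093 − 13/39.1 = 0.355961 − 0.332481 = 0.023480.
Hence σ₀² = 1/0.023480 ≈ 42.6.

σ₀² = 42.6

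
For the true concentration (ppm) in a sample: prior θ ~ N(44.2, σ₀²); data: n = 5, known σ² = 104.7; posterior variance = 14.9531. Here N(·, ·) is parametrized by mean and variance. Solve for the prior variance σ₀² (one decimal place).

For the Normal–Normal model with known σ², precisions add: τ_n = τ₀ + n/σ².
So 1/σ₀² = 1/14.9531 − 5/104.7 = 0.066876 − 0.047755 = 0.019121.
Hence σ₀² = 1/0.019121 ≈ 52.3.

σ₀² = 52.3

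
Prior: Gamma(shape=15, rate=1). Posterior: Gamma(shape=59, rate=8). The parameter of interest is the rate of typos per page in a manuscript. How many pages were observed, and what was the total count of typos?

A Gamma(α, β) prior (rate parametrization) on a Poisson rate with n observations summing to S gives posterior Gamma(α+S, β+n).
Matching: Σxᵢ = 59 − 15 = 44 and n = 8 − 1 = 7.

n = 7 pages with total 44 typos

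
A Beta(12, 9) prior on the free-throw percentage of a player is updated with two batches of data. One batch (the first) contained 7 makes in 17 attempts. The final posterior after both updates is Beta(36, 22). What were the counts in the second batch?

Sequential conjugate updates are equivalent to a single update on the pooled data, so total successes = posterior α − prior α and total failures = posterior β − prior β.
Total across both batches: 36−12=24 makes, 22−9=13 misses.
Subtract the first batch: 24−7=17 makes and 13−10=3 misses.

17 makes and 3 misses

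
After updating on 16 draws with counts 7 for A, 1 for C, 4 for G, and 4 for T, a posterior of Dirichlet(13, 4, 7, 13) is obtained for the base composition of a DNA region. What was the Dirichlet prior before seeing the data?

For a Dirichlet(α) prior with multinomial counts c, the posterior is Dirichlet(α + c) componentwise.
Subtract each count from the matching posterior parameter: 13−7=6, 4−1=3, 7−4=3, 13−4=9.

Dirichlet(6, 3, 3, 9)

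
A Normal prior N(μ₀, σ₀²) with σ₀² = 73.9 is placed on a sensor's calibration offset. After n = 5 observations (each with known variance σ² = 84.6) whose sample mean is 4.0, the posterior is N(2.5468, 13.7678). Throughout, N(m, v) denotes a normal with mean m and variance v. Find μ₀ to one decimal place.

μ₀ = -3.8

The posterior mean is a precision-weighted average: μ_n = (τ₀μ₀ + τ_data·x̄)/(τ₀+τ_data), with τ₀=1/σ₀² and τ_data=n/σ².
Here τ₀ = 1/73.9 = 0.013532 and τ_data = 5/84.6 = 0.059102, so τ_n = 0.072634.
Rearranging for μ₀: μ₀ = (μ_n·τ_n − τ_data·x̄)/τ₀ = (2.5468·0.072634 − 0.059102·4.0) / 0.013532 = -0.051424/0.013532 ≈ -3.8.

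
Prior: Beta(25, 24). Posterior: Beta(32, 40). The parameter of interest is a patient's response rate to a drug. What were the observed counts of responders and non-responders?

Beta is conjugate to the binomial likelihood: posterior = Beta(a+s, b+f).
Match parameters: s=32−25=7, f=40−24=16.

7 responders and 16 non-responders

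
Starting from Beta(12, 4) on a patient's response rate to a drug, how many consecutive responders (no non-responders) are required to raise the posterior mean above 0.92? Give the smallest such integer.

k = 35

After k responders and 0 non-responders the posterior is Beta(12+k, 4), with mean (12+k)/(12+4+k).
Set (12+k)/(16+k) > 0.92 and solve: k > (0.92·16 − 12)/(1 − 0.92) = 34.000.
The smallest integer exceeding 34.000 is 35.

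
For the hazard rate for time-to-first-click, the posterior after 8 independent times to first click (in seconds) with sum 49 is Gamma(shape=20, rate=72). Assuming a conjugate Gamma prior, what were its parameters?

For an exponential likelihood with a Gamma(α, β) prior on the rate, n observations with total T give posterior Gamma(α+n, β+T).
So α = 20 − 8 = 12 and β = 72 − 49 = 23.

Gamma(shape=12, rate=23)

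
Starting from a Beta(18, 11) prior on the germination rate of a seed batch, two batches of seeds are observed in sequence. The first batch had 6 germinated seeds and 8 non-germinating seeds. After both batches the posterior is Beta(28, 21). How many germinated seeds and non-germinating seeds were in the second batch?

4 germinated seeds and 2 non-germinating seeds

Because Beta–binomial updating is additive in the counts, the combined data contributed (α_post−α_prior, β_post−β_prior) successes and failures.
Total across both batches: 28−18=10 germinated seeds, 21−11=10 non-germinating seeds.
Subtract the first batch: 10−6=4 germinated seeds and 10−8=2 non-germinating seeds.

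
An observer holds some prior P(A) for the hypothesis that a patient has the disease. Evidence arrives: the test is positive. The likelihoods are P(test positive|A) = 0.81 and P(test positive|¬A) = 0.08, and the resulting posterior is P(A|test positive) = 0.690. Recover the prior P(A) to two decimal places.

P(A) = 0.18

In odds form, posterior odds = prior odds × likelihood ratio, so prior odds = posterior odds ÷ LR.
Posterior odds = 0.690/(1−0.690) = 2.2258. LR = 0.81/0.08 = 10.1250.
Prior odds = 2.2258/10.1250 = 0.2198, so P(A) = 0.2198/(1+0.2198) ≈ 0.18.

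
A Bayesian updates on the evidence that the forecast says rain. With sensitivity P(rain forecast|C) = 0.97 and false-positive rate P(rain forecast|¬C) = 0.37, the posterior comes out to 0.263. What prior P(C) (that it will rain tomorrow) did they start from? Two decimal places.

P(C) = 0.12

In odds form, posterior odds = prior odds × likelihood ratio, so prior odds = posterior odds ÷ LR.
Posterior odds = 0.263/(1−0.263) = 0.3569. LR = 0.97/0.37 = 2.6216.
Prior odds = 0.3569/2.6216 = 0.1361, so P(C) = 0.1361/(1+0.1361) ≈ 0.12.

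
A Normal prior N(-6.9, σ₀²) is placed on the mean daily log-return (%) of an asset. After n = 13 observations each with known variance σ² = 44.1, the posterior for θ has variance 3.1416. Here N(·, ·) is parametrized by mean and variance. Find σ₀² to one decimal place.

For the Normal–Normal model with known σ², precisions add: τ_n = τ₀ + n/σ².
So 1/σ₀² = 1/3.1416 − 13/44.1 = 0.318309 − 0.294785 = 0.023524.
Hence σ₀² = 1/0.023524 ≈ 42.5.

σ₀² = 42.5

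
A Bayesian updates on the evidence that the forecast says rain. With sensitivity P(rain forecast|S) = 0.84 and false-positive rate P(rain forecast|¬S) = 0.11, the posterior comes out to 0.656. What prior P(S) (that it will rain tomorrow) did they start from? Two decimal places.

In odds form, posterior odds = prior odds × likelihood ratio, so prior odds = posterior odds ÷ LR.
Posterior odds = 0.656/(1−0.656) = 1.9070. LR = 0.84/0.11 = 7.6364.
Prior odds = 1.9070/7.6364 = 0.2497, so P(S) = 0.2497/(1+0.2497) ≈ 0.20.

P(S) = 0.20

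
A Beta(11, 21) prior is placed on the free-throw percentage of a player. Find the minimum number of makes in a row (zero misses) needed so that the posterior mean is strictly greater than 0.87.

k = 130

After k makes and 0 misses the posterior is Beta(11+k, 21), with mean (11+k)/(11+21+k).
Set (11+k)/(32+k) > 0.87 and solve: k > (0.87·32 − 11)/(1 − 0.87) = 129.538.
The smallest integer exceeding 129.538 is 130, and checking k=130: (141)/(162) = 0.8704 > 0.87.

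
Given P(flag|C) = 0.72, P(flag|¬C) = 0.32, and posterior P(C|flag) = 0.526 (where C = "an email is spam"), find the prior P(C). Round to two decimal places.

Bayes' rule in odds form gives O(C|E) = O(C)·[P(E|C)/P(E|¬C)], hence O(C) = O(C|E)/LR.
Posterior odds = 0.526/(1−0.526) = 1.1097. LR = 0.72/0.32 = 2.2500.
Prior odds = 1.1097/2.2500 = 0.4932, so P(C) = 0.4932/(1+0.4932) ≈ 0.33.

P(C) = 0.33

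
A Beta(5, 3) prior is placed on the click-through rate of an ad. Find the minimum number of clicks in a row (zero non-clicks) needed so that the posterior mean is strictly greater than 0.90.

k = 23

After k clicks and 0 non-clicks the posterior is Beta(5+k, 3), with mean (5+k)/(5+3+k).
Set (5+k)/(8+k) > 0.90 and solve: k > (0.90·8 − 5)/(1 − 0.90) = 22.000.
The smallest integer exceeding 22.000 is 23, and checking k=23: (28)/(31) = 0.9032 > 0.90.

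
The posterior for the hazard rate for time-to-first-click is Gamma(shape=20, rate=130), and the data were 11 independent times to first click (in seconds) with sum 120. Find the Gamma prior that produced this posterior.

Gamma–exponential conjugacy: posterior shape = α + n, posterior rate = β + Σtᵢ.
So α = 20 − 11 = 9 and β = 130 − 120 = 10.

Gamma(shape=9, rate=10)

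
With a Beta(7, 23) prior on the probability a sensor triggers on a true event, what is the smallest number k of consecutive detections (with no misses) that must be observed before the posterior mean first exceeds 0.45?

After k detections and 0 misses the posterior is Beta(7+k, 23), with mean (7+k)/(7+23+k).
Set (7+k)/(30+k) > 0.45 and solve: k > (0.45·30 − 7)/(1 − 0.45) = 11.818.
The smallest integer exceeding 11.818 is 12.

k = 12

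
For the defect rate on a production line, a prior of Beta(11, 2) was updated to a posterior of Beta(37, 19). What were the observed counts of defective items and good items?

26 defective items and 17 good items

Beta is conjugate to the binomial likelihood: posterior = Beta(a+s, b+f).
Match parameters: s=37−11=26, f=19−2=17.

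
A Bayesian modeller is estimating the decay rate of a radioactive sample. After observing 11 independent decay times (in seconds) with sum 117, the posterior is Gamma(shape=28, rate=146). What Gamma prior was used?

Gamma(shape=17, rate=29)

Gamma–exponential conjugacy: posterior shape = α + n, posterior rate = β + Σtᵢ.
So α = 28 − 11 = 17 and β = 146 − 117 = 29.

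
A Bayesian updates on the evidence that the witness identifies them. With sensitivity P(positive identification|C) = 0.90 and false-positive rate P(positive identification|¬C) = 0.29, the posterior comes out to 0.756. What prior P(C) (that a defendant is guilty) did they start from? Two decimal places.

P(C) = 0.50

In odds form, posterior odds = prior odds × likelihood ratio, so prior odds = posterior odds ÷ LR.
Posterior odds = 0.756/(1−0.756) = 3.0984. LR = 0.90/0.29 = 3.1034.
Prior odds = 3.0984/3.1034 = 0.9984, so P(C) = 0.9984/(1+0.9984) ≈ 0.50.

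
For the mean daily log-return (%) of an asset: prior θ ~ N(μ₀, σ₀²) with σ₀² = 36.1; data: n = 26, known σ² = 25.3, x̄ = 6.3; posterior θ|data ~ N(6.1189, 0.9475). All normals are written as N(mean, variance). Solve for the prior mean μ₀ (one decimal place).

The posterior mean is a precision-weighted average: μ_n = (τ₀μ₀ + τ_data·x̄)/(τ₀+τ_data), with τ₀=1/σ₀² and τ_data=n/σ².
Here τ₀ = 1/36.1 = 0.027701 and τ_data = 26/25.3 = 1.027668, so τ_n = 1.055369.
Rearranging for μ₀: μ₀ = (μ_n·τ_n − τ_data·x̄)/τ₀ = (6.1189·1.055369 − 1.027668·6.3) / 0.027701 = -0.016611/0.027701 ≈ -0.6.

μ₀ = -0.6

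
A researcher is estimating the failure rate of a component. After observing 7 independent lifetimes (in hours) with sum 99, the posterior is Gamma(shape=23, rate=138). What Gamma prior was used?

Gamma(shape=16, rate=39)

Gamma–exponential conjugacy: posterior shape = α + n, posterior rate = β + Σtᵢ.
So α = 23 − 7 = 16 and β = 138 − 99 = 39.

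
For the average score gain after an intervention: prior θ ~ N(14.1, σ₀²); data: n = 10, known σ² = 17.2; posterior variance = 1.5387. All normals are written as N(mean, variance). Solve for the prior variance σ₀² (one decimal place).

For the Normal–Normal model with known σ², precisions add: τ_n = τ₀ + n/σ².
So 1/σ₀² = 1/1.5387 − 10/17.2 = 0.649899 − 0.581395 = 0.068504.
Hence σ₀² = 1/0.068504 ≈ 14.6.

σ₀² = 14.6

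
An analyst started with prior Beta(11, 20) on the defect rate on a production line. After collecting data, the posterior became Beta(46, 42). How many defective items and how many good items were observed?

A Beta(α, β) prior with s successes and f failures in binomial data gives a Beta(α+s, β+f) posterior.
So s = 46 − 11 = 35 and f = 42 − 20 = 22.

35 defective items and 22 good items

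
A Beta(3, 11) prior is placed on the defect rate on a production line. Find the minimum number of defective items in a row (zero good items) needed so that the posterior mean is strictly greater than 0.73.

After k defective items and 0 good items the posterior is Beta(3+k, 11), with mean (3+k)/(3+11+k).
Set (3+k)/(14+k) > 0.73 and solve: k > (0.73·14 − 3)/(1 − 0.73) = 26.741.
The smallest integer exceeding 26.741 is 27.

k = 27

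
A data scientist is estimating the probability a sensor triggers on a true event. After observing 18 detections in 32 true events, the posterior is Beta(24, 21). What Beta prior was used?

Under Beta–binomial conjugacy the posterior parameters are (a+s, b+f).
So a = 24 − 18 = 6 and b = 21 − 14 = 7.

Beta(6, 7)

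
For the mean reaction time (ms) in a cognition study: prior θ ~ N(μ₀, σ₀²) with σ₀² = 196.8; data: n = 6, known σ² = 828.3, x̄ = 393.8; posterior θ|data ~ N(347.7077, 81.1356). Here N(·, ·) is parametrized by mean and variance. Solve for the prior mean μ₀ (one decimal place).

μ₀ = 282.0

With known observation variance, the Normal–Normal posterior has precision τ_n = τ₀ + n/σ² and mean μ_n = (τ₀μ₀ + (n/σ²)x̄)/τ_n.
Here τ₀ = 1/196.8 = 0.005081 and τ_data = 6/828.3 = 0.007244, so τ_n = 0.012325.
Rearranging for μ₀: μ₀ = (μ_n·τ_n − τ_data·x̄)/τ₀ = (347.7077·0.012325 − 0.007244·393.8) / 0.005081 = 1.432810/0.005081 ≈ 282.0.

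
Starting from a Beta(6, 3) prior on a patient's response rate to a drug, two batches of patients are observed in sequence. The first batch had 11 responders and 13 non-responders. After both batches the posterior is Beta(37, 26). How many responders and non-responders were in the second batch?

20 responders and 10 non-responders

Sequential conjugate updates are equivalent to a single update on the pooled data, so total successes = posterior α − prior α and total failures = posterior β − prior β.
Total across both batches: 37−6=31 responders, 26−3=23 non-responders.
Subtract the first batch: 31−11=20 responders and 23−13=10 non-responders.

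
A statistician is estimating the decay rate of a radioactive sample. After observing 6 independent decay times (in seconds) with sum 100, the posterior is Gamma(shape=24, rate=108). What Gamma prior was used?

Gamma(shape=18, rate=8)

For an exponential likelihood with a Gamma(α, β) prior on the rate, n observations with total T give posterior Gamma(α+n, β+T).
So α = 24 − 6 = 18 and β = 108 − 100 = 8.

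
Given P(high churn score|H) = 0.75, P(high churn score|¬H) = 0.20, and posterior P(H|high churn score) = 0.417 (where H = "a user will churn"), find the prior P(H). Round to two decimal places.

P(H) = 0.16

In odds form, posterior odds = prior odds × likelihood ratio, so prior odds = posterior odds ÷ LR.
Posterior odds = 0.417/(1−0.417) = 0.7153. LR = 0.75/0.20 = 3.7500.
Prior odds = 0.7153/3.7500 = 0.1907, so P(H) = 0.1907/(1+0.1907) ≈ 0.16.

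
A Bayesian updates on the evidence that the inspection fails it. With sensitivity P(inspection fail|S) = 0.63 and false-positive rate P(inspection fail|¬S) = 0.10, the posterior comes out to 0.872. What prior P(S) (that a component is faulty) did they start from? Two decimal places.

P(S) = 0.52

Bayes' rule in odds form gives O(S|E) = O(S)·[P(E|S)/P(E|¬S)], hence O(S) = O(S|E)/LR.
Posterior odds = 0.872/(1−0.872) = 6.8125. LR = 0.63/0.10 = 6.3000.
Prior odds = 6.8125/6.3000 = 1.0813, so P(S) = 1.0813/(1+1.0813) ≈ 0.52.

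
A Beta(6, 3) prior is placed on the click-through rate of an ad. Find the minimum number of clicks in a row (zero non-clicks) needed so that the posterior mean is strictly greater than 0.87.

After k clicks and 0 non-clicks the posterior is Beta(6+k, 3), with mean (6+k)/(6+3+k).
Set (6+k)/(9+k) > 0.87 and solve: k > (0.87·9 − 6)/(1 − 0.87) = 14.077.
The smallest integer exceeding 14.077 is 15.

k = 15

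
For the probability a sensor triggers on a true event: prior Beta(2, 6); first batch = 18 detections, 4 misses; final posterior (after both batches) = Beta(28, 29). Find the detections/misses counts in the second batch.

8 detections and 19 misses

Because Beta–binomial updating is additive in the counts, the combined data contributed (α_post−α_prior, β_post−β_prior) successes and failures.
Total across both batches: 28−2=26 detections, 29−6=23 misses.
Subtract the first batch: 26−18=8 detections and 23−4=19 misses.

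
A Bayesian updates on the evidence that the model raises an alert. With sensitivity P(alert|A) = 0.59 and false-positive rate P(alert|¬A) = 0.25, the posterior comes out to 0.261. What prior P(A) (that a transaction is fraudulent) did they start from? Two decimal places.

Bayes' rule in odds form gives O(A|E) = O(A)·[P(E|A)/P(E|¬A)], hence O(A) = O(A|E)/LR.
Posterior odds = 0.261/(1−0.261) = 0.3532. LR = 0.59/0.25 = 2.3600.
Prior odds = 0.3532/2.3600 = 0.1497, so P(A) = 0.1497/(1+0.1497) ≈ 0.13.

P(A) = 0.13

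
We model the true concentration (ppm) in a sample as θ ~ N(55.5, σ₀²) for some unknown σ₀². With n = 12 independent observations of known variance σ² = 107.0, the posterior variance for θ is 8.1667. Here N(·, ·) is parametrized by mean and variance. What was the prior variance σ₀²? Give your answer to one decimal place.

Posterior precision equals prior precision plus data precision: 1/σ_n² = 1/σ₀² + n/σ².
So 1/σ₀² = 1/8.1667 − 12/107.0 = 0.122448 − 0.112150 = 0.010298.
Hence σ₀² = 1/0.010298 ≈ 97.1.

σ₀² = 97.1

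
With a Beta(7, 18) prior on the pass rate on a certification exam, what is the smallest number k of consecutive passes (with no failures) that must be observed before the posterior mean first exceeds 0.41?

k = 6

After k passes and 0 failures the posterior is Beta(7+k, 18), with mean (7+k)/(7+18+k).
Set (7+k)/(25+k) > 0.41 and solve: k > (0.41·25 − 7)/(1 − 0.41) = 5.508.
The smallest integer exceeding 5.508 is 6.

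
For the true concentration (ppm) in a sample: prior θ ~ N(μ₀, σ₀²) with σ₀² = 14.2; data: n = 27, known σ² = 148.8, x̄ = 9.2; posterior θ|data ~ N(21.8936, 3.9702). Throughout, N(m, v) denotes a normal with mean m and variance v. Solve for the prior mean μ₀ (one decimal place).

The posterior mean is a precision-weighted average: μ_n = (τ₀μ₀ + τ_data·x̄)/(τ₀+τ_data), with τ₀=1/σ₀² and τ_data=n/σ².
Here τ₀ = 1/14.2 = 0.070423 and τ_data = 27/148.8 = 0.181452, so τ_n = 0.251875.
Rearranging for μ₀: μ₀ = (μ_n·τ_n − τ_data·x̄)/τ₀ = (21.8936·0.251875 − 0.181452·9.2) / 0.070423 = 3.845092/0.070423 ≈ 54.6.

μ₀ = 54.6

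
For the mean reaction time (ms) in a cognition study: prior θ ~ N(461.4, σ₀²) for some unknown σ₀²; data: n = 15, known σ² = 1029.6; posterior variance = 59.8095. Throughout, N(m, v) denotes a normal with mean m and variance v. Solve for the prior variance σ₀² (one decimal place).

σ₀² = 464.9

Posterior precision equals prior precision plus data precision: 1/σ_n² = 1/σ₀² + n/σ².
So 1/σ₀² = 1/59.8095 − 15/1029.6 = 0.016720 − 0.014569 = 0.002151.
Hence σ₀² = 1/0.002151 ≈ 464.9.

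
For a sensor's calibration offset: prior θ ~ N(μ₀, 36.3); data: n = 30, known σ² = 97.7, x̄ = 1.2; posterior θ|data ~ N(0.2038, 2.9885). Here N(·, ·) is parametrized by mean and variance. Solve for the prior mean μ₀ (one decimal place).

μ₀ = -10.9

With known observation variance, the Normal–Normal posterior has precision τ_n = τ₀ + n/σ² and mean μ_n = (τ₀μ₀ + (n/σ²)x̄)/τ_n.
Here τ₀ = 1/36.3 = 0.027548 and τ_data = 30/97.7 = 0.307062, so τ_n = 0.334610.
Rearranging for μ₀: μ₀ = (μ_n·τ_n − τ_data·x̄)/τ₀ = (0.2038·0.334610 − 0.307062·1.2) / 0.027548 = -0.300281/0.027548 ≈ -10.9.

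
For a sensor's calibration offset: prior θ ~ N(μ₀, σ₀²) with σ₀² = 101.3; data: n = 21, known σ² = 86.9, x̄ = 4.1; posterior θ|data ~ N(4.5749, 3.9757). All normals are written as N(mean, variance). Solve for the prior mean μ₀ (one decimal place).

μ₀ = 16.2

With known observation variance, the Normal–Normal posterior has precision τ_n = τ₀ + n/σ² and mean μ_n = (τ₀μ₀ + (n/σ²)x̄)/τ_n.
Here τ₀ = 1/101.3 = 0.009872 and τ_data = 21/86.9 = 0.241657, so τ_n = 0.251529.
Rearranging for μ₀: μ₀ = (μ_n·τ_n − τ_data·x̄)/τ₀ = (4.5749·0.251529 − 0.241657·4.1) / 0.009872 = 0.159926/0.009872 ≈ 16.2.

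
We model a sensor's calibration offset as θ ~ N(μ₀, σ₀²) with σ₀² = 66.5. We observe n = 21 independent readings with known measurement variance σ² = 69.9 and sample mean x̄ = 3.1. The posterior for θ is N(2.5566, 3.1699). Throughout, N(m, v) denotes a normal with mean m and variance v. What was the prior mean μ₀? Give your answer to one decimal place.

The posterior mean is a precision-weighted average: μ_n = (τ₀μ₀ + τ_data·x̄)/(τ₀+τ_data), with τ₀=1/σ₀² and τ_data=n/σ².
Here τ₀ = 1/66.5 = 0.015038 and τ_data = 21/69.9 = 0.300429, so τ_n = 0.315467.
Rearranging for μ₀: μ₀ = (μ_n·τ_n − τ_data·x̄)/τ₀ = (2.5566·0.315467 − 0.300429·3.1) / 0.015038 = -0.124807/0.015038 ≈ -8.3.

μ₀ = -8.3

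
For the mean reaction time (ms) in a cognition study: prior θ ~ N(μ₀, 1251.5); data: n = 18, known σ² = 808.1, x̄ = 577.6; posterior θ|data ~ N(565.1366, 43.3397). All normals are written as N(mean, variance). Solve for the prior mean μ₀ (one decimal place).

μ₀ = 217.7

The posterior mean is a precision-weighted average: μ_n = (τ₀μ₀ + τ_data·x̄)/(τ₀+τ_data), with τ₀=1/σ₀² and τ_data=n/σ².
Here τ₀ = 1/1251.5 = 0.000799 and τ_data = 18/808.1 = 0.022274, so τ_n = 0.023073.
Rearranging for μ₀: μ₀ = (μ_n·τ_n − τ_data·x̄)/τ₀ = (565.1366·0.023073 − 0.022274·577.6) / 0.000799 = 0.173934/0.000799 ≈ 217.7.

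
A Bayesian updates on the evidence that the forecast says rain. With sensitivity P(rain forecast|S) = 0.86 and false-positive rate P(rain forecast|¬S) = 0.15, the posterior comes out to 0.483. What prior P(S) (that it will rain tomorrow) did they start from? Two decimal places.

Bayes' rule in odds form gives O(S|E) = O(S)·[P(E|S)/P(E|¬S)], hence O(S) = O(S|E)/LR.
Posterior odds = 0.483/(1−0.483) = 0.9342. LR = 0.86/0.15 = 5.7333.
Prior odds = 0.9342/5.7333 = 0.1629, so P(S) = 0.1629/(1+0.1629) ≈ 0.14.

P(S) = 0.14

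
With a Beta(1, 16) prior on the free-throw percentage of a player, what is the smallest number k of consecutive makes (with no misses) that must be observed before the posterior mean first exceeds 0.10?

k = 1

After k makes and 0 misses the posterior is Beta(1+k, 16), with mean (1+k)/(1+16+k).
Set (1+k)/(17+k) > 0.10 and solve: k > (0.10·17 − 1)/(1 − 0.10) = 0.778.
The smallest integer exceeding 0.778 is 1, and checking k=1: (2)/(18) = 0.1111 > 0.10.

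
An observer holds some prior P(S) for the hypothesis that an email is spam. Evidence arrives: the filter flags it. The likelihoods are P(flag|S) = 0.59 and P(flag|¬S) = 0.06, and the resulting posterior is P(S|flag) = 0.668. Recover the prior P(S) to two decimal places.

Bayes' rule in odds form gives O(S|E) = O(S)·[P(E|S)/P(E|¬S)], hence O(S) = O(S|E)/LR.
Posterior odds = 0.668/(1−0.668) = 2.0120. LR = 0.59/0.06 = 9.8333.
Prior odds = 2.0120/9.8333 = 0.2046, so P(S) = 0.2046/(1+0.2046) ≈ 0.17.

P(S) = 0.17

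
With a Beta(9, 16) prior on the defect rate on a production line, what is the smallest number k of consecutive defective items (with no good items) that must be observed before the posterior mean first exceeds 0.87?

After k defective items and 0 good items the posterior is Beta(9+k, 16), with mean (9+k)/(9+16+k).
Set (9+k)/(25+k) > 0.87 and solve: k > (0.87·25 − 9)/(1 − 0.87) = 98.077.
The smallest integer exceeding 98.077 is 99, and checking k=99: (108)/(124) = 0.8710 > 0.87.

k = 99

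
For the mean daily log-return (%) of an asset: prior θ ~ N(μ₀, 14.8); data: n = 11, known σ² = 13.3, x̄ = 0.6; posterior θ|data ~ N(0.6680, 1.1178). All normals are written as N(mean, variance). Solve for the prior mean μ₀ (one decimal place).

μ₀ = 1.5

With known observation variance, the Normal–Normal posterior has precision τ_n = τ₀ + n/σ² and mean μ_n = (τ₀μ₀ + (n/σ²)x̄)/τ_n.
Here τ₀ = 1/14.8 = 0.067568 and τ_data = 11/13.3 = 0.827068, so τ_n = 0.894636.
Rearranging for μ₀: μ₀ = (μ_n·τ_n − τ_data·x̄)/τ₀ = (0.6680·0.894636 − 0.827068·0.6) / 0.067568 = 0.101376/0.067568 ≈ 1.5.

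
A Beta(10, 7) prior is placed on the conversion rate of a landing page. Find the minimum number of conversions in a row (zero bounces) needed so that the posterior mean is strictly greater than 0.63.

k = 2

After k conversions and 0 bounces the posterior is Beta(10+k, 7), with mean (10+k)/(10+7+k).
Set (10+k)/(17+k) > 0.63 and solve: k > (0.63·17 − 10)/(1 − 0.63) = 1.919.
The smallest integer exceeding 1.919 is 2, and checking k=2: (12)/(19) = 0.6316 > 0.63.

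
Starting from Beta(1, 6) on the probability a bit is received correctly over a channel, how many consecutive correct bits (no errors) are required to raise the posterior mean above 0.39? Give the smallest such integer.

k = 3

After k correct bits and 0 errors the posterior is Beta(1+k, 6), with mean (1+k)/(1+6+k).
Set (1+k)/(7+k) > 0.39 and solve: k > (0.39·7 − 1)/(1 − 0.39) = 2.836.
The smallest integer exceeding 2.836 is 3.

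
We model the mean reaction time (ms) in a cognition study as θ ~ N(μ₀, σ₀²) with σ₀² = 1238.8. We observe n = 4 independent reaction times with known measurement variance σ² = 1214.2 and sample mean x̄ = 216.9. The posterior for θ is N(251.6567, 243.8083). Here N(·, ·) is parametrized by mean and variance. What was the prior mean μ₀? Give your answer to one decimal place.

μ₀ = 393.5

The posterior mean is a precision-weighted average: μ_n = (τ₀μ₀ + τ_data·x̄)/(τ₀+τ_data), with τ₀=1/σ₀² and τ_data=n/σ².
Here τ₀ = 1/1238.8 = 0.000807 and τ_data = 4/1214.2 = 0.003294, so τ_n = 0.004101.
Rearranging for μ₀: μ₀ = (μ_n·τ_n − τ_data·x̄)/τ₀ = (251.6567·0.004101 − 0.003294·216.9) / 0.000807 = 0.317576/0.000807 ≈ 393.5.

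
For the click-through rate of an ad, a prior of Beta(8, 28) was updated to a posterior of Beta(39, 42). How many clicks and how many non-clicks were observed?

Beta is conjugate to the binomial likelihood: posterior = Beta(a+s, b+f).
Match parameters: s=39−8=31, f=42−28=14.

31 clicks and 14 non-clicks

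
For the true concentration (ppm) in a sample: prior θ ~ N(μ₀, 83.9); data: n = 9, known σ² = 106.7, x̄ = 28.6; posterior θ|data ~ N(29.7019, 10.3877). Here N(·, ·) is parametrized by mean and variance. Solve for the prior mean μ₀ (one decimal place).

With known observation variance, the Normal–Normal posterior has precision τ_n = τ₀ + n/σ² and mean μ_n = (τ₀μ₀ + (n/σ²)x̄)/τ_n.
Here τ₀ = 1/83.9 = 0.011919 and τ_data = 9/106.7 = 0.084349, so τ_n = 0.096268.
Rearranging for μ₀: μ₀ = (μ_n·τ_n − τ_data·x̄)/τ₀ = (29.7019·0.096268 − 0.084349·28.6) / 0.011919 = 0.446961/0.011919 ≈ 37.5.

μ₀ = 37.5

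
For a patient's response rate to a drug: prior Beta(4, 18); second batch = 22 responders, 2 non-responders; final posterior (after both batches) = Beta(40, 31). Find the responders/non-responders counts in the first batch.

Because Beta–binomial updating is additive in the counts, the combined data contributed (α_post−α_prior, β_post−β_prior) successes and failures.
Total across both batches: 40−4=36 responders, 31−18=13 non-responders.
Subtract the second batch: 36−22=14 responders and 13−2=11 non-responders.

14 responders and 11 non-responders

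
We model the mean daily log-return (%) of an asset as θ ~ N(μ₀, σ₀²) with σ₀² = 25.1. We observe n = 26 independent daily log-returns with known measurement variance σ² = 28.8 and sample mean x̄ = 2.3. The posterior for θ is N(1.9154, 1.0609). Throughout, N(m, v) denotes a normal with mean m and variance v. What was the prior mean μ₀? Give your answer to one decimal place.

μ₀ = -6.8

With known observation variance, the Normal–Normal posterior has precision τ_n = τ₀ + n/σ² and mean μ_n = (τ₀μ₀ + (n/σ²)x̄)/τ_n.
Here τ₀ = 1/25.1 = 0.039841 and τ_data = 26/28.8 = 0.902778, so τ_n = 0.942619.
Rearranging for μ₀: μ₀ = (μ_n·τ_n − τ_data·x̄)/τ₀ = (1.9154·0.942619 − 0.902778·2.3) / 0.039841 = -0.270897/0.039841 ≈ -6.8.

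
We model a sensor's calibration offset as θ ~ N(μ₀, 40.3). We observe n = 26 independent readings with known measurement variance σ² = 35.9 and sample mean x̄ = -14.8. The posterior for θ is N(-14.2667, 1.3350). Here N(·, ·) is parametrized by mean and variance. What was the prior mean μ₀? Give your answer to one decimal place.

μ₀ = 1.3

With known observation variance, the Normal–Normal posterior has precision τ_n = τ₀ + n/σ² and mean μ_n = (τ₀μ₀ + (n/σ²)x̄)/τ_n.
Here τ₀ = 1/40.3 = 0.024814 and τ_data = 26/35.9 = 0.724234, so τ_n = 0.749048.
Rearranging for μ₀: μ₀ = (μ_n·τ_n − τ_data·x̄)/τ₀ = (-14.2667·0.749048 − 0.724234·-14.8) / 0.024814 = 0.032220/0.024814 ≈ 1.3.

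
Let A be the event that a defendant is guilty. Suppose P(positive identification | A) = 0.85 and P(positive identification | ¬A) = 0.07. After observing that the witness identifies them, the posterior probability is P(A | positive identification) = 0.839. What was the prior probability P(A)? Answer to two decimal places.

P(A) = 0.30

Bayes' rule in odds form gives O(A|E) = O(A)·[P(E|A)/P(E|¬A)], hence O(A) = O(A|E)/LR.
Posterior odds = 0.839/(1−0.839) = 5.2112. LR = 0.85/0.07 = 12.1429.
Prior odds = 5.2112/12.1429 = 0.4292, so P(A) = 0.4292/(1+0.4292) ≈ 0.30.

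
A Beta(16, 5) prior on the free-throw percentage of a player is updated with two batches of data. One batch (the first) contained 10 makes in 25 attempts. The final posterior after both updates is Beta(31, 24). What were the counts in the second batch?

Sequential conjugate updates are equivalent to a single update on the pooled data, so total successes = posterior α − prior α and total failures = posterior β − prior β.
Total across both batches: 31−16=15 makes, 24−5=19 misses.
Subtract the first batch: 15−10=5 makes and 19−15=4 misses.

5 makes and 4 misses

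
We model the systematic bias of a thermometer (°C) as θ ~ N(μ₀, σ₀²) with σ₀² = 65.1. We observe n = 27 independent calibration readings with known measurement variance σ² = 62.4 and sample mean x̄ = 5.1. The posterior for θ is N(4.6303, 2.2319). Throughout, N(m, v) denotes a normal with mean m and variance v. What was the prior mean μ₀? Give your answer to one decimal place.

μ₀ = -8.6

The posterior mean is a precision-weighted average: μ_n = (τ₀μ₀ + τ_data·x̄)/(τ₀+τ_data), with τ₀=1/σ₀² and τ_data=n/σ².
Here τ₀ = 1/65.1 = 0.015361 and τ_data = 27/62.4 = 0.432692, so τ_n = 0.448053.
Rearranging for μ₀: μ₀ = (μ_n·τ_n − τ_data·x̄)/τ₀ = (4.6303·0.448053 − 0.432692·5.1) / 0.015361 = -0.132109/0.015361 ≈ -8.6.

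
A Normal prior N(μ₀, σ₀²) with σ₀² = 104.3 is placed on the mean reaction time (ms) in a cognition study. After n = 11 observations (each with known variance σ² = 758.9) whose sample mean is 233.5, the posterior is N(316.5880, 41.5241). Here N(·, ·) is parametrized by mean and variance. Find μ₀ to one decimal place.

The posterior mean is a precision-weighted average: μ_n = (τ₀μ₀ + τ_data·x̄)/(τ₀+τ_data), with τ₀=1/σ₀² and τ_data=n/σ².
Here τ₀ = 1/104.3 = 0.009588 and τ_data = 11/758.9 = 0.014495, so τ_n = 0.024083.
Rearranging for μ₀: μ₀ = (μ_n·τ_n − τ_data·x̄)/τ₀ = (316.5880·0.024083 − 0.014495·233.5) / 0.009588 = 4.239806/0.009588 ≈ 442.2.

μ₀ = 442.2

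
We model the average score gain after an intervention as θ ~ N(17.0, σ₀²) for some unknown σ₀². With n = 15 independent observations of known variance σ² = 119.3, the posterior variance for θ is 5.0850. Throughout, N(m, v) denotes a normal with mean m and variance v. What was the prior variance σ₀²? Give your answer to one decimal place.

σ₀² = 14.1

For the Normal–Normal model with known σ², precisions add: τ_n = τ₀ + n/σ².
So 1/σ₀² = 1/5.0850 − 15/119.3 = 0.196657 − 0.125733 = 0.070924.
Hence σ₀² = 1/0.070924 ≈ 14.1.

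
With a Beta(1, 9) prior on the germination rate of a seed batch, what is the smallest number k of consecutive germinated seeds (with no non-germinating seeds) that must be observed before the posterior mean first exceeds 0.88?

k = 66

After k germinated seeds and 0 non-germinating seeds the posterior is Beta(1+k, 9), with mean (1+k)/(1+9+k).
Set (1+k)/(10+k) > 0.88 and solve: k > (0.88·10 − 1)/(1 − 0.88) = 65.000.
The smallest integer exceeding 65.000 is 66.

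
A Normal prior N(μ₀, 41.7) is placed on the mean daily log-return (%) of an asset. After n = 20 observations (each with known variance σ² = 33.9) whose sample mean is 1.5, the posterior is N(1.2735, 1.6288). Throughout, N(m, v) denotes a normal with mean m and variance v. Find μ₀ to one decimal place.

With known observation variance, the Normal–Normal posterior has precision τ_n = τ₀ + n/σ² and mean μ_n = (τ₀μ₀ + (n/σ²)x̄)/τ_n.
Here τ₀ = 1/41.7 = 0.023981 and τ_data = 20/33.9 = 0.589971, so τ_n = 0.613952.
Rearranging for μ₀: μ₀ = (μ_n·τ_n − τ_data·x̄)/τ₀ = (1.2735·0.613952 − 0.589971·1.5) / 0.023981 = -0.103089/0.023981 ≈ -4.3.

μ₀ = -4.3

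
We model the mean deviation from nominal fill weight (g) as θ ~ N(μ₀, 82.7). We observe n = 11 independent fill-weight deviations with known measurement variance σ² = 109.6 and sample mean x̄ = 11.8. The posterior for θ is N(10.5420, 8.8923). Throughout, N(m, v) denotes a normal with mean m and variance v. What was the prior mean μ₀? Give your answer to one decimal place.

μ₀ = 0.1

With known observation variance, the Normal–Normal posterior has precision τ_n = τ₀ + n/σ² and mean μ_n = (τ₀μ₀ + (n/σ²)x̄)/τ_n.
Here τ₀ = 1/82.7 = 0.012092 and τ_data = 11/109.6 = 0.100365, so τ_n = 0.112457.
Rearranging for μ₀: μ₀ = (μ_n·τ_n − τ_data·x̄)/τ₀ = (10.5420·0.112457 − 0.100365·11.8) / 0.012092 = 0.001215/0.012092 ≈ 0.1.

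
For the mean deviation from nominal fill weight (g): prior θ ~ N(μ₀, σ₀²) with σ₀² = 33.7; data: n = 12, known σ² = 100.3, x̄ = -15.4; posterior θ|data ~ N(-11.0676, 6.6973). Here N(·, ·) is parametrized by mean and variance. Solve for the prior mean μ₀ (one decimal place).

μ₀ = 6.4

With known observation variance, the Normal–Normal posterior has precision τ_n = τ₀ + n/σ² and mean μ_n = (τ₀μ₀ + (n/σ²)x̄)/τ_n.
Here τ₀ = 1/33.7 = 0.029674 and τ_data = 12/100.3 = 0.119641, so τ_n = 0.149315.
Rearranging for μ₀: μ₀ = (μ_n·τ_n − τ_data·x̄)/τ₀ = (-11.0676·0.149315 − 0.119641·-15.4) / 0.029674 = 0.189913/0.029674 ≈ 6.4.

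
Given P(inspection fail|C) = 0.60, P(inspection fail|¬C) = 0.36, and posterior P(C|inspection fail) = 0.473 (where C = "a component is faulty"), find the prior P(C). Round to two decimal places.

Bayes' rule in odds form gives O(C|E) = O(C)·[P(E|C)/P(E|¬C)], hence O(C) = O(C|E)/LR.
Posterior odds = 0.473/(1−0.473) = 0.8975. LR = 0.60/0.36 = 1.6667.
Prior odds = 0.8975/1.6667 = 0.5385, so P(C) = 0.5385/(1+0.5385) ≈ 0.35.

P(C) = 0.35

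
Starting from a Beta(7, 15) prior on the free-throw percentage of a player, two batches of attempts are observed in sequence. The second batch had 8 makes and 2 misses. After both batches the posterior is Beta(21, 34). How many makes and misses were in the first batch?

6 makes and 17 misses

Sequential conjugate updates are equivalent to a single update on the pooled data, so total successes = posterior α − prior α and total failures = posterior β − prior β.
Total across both batches: 21−7=14 makes, 34−15=19 misses.
Subtract the second batch: 14−8=6 makes and 19−2=17 misses.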